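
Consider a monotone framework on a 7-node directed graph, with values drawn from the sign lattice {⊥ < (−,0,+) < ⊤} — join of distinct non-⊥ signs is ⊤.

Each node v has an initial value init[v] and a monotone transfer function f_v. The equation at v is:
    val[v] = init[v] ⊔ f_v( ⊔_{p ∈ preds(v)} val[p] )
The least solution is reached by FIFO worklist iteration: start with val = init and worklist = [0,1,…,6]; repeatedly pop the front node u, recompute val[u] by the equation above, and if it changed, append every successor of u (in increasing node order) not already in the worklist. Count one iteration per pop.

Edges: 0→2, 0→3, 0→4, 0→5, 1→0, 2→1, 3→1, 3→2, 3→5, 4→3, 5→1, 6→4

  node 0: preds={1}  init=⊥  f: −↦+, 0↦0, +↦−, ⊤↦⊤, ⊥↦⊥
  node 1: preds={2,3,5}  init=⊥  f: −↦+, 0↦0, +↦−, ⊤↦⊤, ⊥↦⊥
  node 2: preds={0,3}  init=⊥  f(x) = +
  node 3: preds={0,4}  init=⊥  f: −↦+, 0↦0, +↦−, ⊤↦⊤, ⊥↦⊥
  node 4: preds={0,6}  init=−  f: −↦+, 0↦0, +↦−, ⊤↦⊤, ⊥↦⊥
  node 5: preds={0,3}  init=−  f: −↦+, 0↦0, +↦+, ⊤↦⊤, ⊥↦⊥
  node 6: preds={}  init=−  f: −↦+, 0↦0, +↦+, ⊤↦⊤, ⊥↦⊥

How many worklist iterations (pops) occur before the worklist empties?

19

Trace (19 dequeues):
  [1] u=0 | in ⊥ | out ⊥ | ==
  [2] u=1 | in − | out + | prev ⊥ | push {0}
  [3] u=2 | in ⊥ | out + | prev ⊥ | push {1}
  [4] u=3 | in − | out + | prev ⊥ | push {2}
  [5] u=4 | in − | out ⊤ | prev − | push {3}
  [6] u=5 | in + | out ⊤ | prev − | push {}
  [7] u=6 | in ⊥ | out − | ==
  [8] u=0 | in + | out − | prev ⊥ | push {4,5}
  [9] u=1 | in ⊤ | out ⊤ | prev + | push {0}
  [10] u=2 | in ⊤ | out + | ==
  [11] u=3 | in ⊤ | out ⊤ | prev + | push {1,2}
  [12] u=4 | in − | out ⊤ | ==
  [13] u=5 | in ⊤ | out ⊤ | ==
  [14] u=0 | in ⊤ | out ⊤ | prev − | push {3,4,5}
  [15] u=1 | in ⊤ | out ⊤ | ==
  [16] u=2 | in ⊤ | out + | ==
  [17] u=3 | in ⊤ | out ⊤ | ==
  [18] u=4 | in ⊤ | out ⊤ | ==
  [19] u=5 | in ⊤ | out ⊤ | ==

Converged values:
  [0] ⊤
  [1] ⊤
  [2] +
  [3] ⊤
  [4] ⊤
  [5] ⊤
  [6] −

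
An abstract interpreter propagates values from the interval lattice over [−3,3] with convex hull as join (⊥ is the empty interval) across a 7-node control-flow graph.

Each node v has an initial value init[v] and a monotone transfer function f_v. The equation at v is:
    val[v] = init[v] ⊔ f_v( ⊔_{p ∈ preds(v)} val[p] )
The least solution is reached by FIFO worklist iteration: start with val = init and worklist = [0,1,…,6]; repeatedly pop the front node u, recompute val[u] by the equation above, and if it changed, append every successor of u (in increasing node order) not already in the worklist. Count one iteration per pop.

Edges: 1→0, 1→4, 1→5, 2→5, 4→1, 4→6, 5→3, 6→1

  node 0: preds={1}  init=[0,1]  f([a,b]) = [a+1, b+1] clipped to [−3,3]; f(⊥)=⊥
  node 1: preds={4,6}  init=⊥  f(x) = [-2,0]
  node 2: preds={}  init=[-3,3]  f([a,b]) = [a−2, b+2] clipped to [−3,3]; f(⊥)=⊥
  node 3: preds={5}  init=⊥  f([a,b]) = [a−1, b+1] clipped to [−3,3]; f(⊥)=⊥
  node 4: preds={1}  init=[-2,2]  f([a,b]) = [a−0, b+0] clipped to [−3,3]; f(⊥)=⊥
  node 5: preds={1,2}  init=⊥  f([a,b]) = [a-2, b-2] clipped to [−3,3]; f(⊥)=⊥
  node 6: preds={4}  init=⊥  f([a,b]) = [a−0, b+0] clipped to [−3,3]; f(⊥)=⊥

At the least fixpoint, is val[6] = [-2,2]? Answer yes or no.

yes

Trace (10 dequeues):
  [1] u=0 | in ⊥ | out [0,1] | ==
  [2] u=1 | in [-2,2] | out [-2,0] | prev ⊥ | push {0}
  [3] u=2 | in ⊥ | out [-3,3] | ==
  [4] u=3 | in ⊥ | out ⊥ | ==
  [5] u=4 | in [-2,0] | out [-2,2] | ==
  [6] u=5 | in [-3,3] | out [-3,1] | prev ⊥ | push {3}
  [7] u=6 | in [-2,2] | out [-2,2] | prev ⊥ | push {1}
  [8] u=0 | in [-2,0] | out [-1,1] | prev [0,1] | push {}
  [9] u=3 | in [-3,1] | out [-3,2] | prev ⊥ | push {}
  [10] u=1 | in [-2,2] | out [-2,0] | ==

Converged values:
  [0] [-1,1]
  [1] [-2,0]
  [2] [-3,3]
  [3] [-3,2]
  [4] [-2,2]
  [5] [-3,1]
  [6] [-2,2]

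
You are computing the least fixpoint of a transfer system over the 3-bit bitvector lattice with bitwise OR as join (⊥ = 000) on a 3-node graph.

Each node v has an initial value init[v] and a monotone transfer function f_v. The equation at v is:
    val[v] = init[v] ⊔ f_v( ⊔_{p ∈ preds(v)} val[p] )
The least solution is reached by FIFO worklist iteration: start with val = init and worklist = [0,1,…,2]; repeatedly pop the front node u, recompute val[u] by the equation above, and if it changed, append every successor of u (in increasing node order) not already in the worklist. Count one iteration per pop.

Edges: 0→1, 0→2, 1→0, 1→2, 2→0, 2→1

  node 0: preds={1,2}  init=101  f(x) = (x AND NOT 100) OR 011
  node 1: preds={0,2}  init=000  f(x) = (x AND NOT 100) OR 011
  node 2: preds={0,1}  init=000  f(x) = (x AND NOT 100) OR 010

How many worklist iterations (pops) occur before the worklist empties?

Iteration log — 5 steps:
  step 1. node 0  ⊔preds=000  new=111  old=101  +wl: 
  step 2. node 1  ⊔preds=111  new=011  old=000  +wl: 0
  step 3. node 2  ⊔preds=111  new=011  old=000  +wl: 1
  step 4. node 0  ⊔preds=011  new=111  stable
  step 5. node 1  ⊔preds=111  new=011  stable

Least fixpoint reached:
  node 0: 111
  node 1: 011
  node 2: 011

5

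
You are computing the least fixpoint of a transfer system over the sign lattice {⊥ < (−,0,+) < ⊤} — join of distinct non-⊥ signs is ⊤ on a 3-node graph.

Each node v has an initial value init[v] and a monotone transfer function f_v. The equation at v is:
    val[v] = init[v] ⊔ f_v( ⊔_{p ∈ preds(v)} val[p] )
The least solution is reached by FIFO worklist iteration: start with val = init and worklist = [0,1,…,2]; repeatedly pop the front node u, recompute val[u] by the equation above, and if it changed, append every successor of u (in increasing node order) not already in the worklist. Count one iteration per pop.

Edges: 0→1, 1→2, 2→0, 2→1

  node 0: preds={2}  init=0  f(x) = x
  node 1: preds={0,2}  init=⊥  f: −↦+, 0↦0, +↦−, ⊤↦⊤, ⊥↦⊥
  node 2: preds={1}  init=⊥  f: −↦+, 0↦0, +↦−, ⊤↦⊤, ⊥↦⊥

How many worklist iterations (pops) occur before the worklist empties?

5

Trace (5 dequeues):
  [1] u=0 | in ⊥ | out 0 | ==
  [2] u=1 | in 0 | out 0 | prev ⊥ | push {}
  [3] u=2 | in 0 | out 0 | prev ⊥ | push {0,1}
  [4] u=0 | in 0 | out 0 | ==
  [5] u=1 | in 0 | out 0 | ==

Converged values:
  [0] 0
  [1] 0
  [2] 0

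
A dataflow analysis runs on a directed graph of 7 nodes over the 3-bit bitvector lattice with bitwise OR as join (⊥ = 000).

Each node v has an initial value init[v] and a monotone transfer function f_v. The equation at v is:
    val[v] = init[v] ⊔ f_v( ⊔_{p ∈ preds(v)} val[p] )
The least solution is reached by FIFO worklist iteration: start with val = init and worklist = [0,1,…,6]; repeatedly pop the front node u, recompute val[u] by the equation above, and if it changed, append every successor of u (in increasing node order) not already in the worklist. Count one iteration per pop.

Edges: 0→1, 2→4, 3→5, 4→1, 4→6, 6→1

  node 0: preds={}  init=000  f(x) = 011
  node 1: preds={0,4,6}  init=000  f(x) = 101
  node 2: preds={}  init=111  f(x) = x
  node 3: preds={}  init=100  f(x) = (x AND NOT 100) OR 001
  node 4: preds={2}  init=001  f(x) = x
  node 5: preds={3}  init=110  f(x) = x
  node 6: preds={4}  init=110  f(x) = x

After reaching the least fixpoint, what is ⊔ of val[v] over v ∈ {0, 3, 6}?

111

Worklist (8 pops):
  #1 pop 0: in=000 → 011 (was 000); enqueue []
  #2 pop 1: in=111 → 101 (was 000); enqueue []
  #3 pop 2: in=000 → 111 (no change)
  #4 pop 3: in=000 → 101 (was 100); enqueue []
  #5 pop 4: in=111 → 111 (was 001); enqueue [1]
  #6 pop 5: in=101 → 111 (was 110); enqueue []
  #7 pop 6: in=111 → 111 (was 110); enqueue []
  #8 pop 1: in=111 → 101 (no change)

Fixpoint:
  val[0] = 011
  val[1] = 101
  val[2] = 111
  val[3] = 101
  val[4] = 111
  val[5] = 111
  val[6] = 111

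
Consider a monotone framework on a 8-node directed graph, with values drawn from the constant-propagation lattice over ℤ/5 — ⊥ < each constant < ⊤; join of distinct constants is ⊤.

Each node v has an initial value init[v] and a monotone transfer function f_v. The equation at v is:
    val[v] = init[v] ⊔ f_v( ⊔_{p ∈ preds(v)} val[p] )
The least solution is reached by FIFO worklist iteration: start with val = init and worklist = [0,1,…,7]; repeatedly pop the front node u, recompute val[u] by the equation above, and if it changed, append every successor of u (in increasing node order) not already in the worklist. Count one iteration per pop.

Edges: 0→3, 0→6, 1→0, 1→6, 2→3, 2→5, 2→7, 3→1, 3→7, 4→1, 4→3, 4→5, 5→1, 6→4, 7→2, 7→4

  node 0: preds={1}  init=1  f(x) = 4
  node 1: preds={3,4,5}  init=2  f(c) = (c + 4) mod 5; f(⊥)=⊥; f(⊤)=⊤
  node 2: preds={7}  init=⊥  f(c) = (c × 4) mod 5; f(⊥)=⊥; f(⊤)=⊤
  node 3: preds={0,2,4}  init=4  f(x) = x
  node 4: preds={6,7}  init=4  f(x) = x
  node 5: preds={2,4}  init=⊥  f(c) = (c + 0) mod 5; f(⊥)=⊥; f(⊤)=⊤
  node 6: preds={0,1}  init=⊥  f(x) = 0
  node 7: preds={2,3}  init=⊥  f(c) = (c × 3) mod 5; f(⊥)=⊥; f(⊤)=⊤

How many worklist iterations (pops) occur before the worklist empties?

Trace (17 dequeues):
  [1] u=0 | in 2 | out ⊤ | prev 1 | push {}
  [2] u=1 | in 4 | out ⊤ | prev 2 | push {0}
  [3] u=2 | in ⊥ | out ⊥ | ==
  [4] u=3 | in ⊤ | out ⊤ | prev 4 | push {1}
  [5] u=4 | in ⊥ | out 4 | ==
  [6] u=5 | in 4 | out 4 | prev ⊥ | push {}
  [7] u=6 | in ⊤ | out 0 | prev ⊥ | push {4}
  [8] u=7 | in ⊤ | out ⊤ | prev ⊥ | push {2}
  [9] u=0 | in ⊤ | out ⊤ | ==
  [10] u=1 | in ⊤ | out ⊤ | ==
  [11] u=4 | in ⊤ | out ⊤ | prev 4 | push {1,3,5}
  [12] u=2 | in ⊤ | out ⊤ | prev ⊥ | push {7}
  [13] u=1 | in ⊤ | out ⊤ | ==
  [14] u=3 | in ⊤ | out ⊤ | ==
  [15] u=5 | in ⊤ | out ⊤ | prev 4 | push {1}
  [16] u=7 | in ⊤ | out ⊤ | ==
  [17] u=1 | in ⊤ | out ⊤ | ==

Converged values:
  [0] ⊤
  [1] ⊤
  [2] ⊤
  [3] ⊤
  [4] ⊤
  [5] ⊤
  [6] 0
  [7] ⊤

17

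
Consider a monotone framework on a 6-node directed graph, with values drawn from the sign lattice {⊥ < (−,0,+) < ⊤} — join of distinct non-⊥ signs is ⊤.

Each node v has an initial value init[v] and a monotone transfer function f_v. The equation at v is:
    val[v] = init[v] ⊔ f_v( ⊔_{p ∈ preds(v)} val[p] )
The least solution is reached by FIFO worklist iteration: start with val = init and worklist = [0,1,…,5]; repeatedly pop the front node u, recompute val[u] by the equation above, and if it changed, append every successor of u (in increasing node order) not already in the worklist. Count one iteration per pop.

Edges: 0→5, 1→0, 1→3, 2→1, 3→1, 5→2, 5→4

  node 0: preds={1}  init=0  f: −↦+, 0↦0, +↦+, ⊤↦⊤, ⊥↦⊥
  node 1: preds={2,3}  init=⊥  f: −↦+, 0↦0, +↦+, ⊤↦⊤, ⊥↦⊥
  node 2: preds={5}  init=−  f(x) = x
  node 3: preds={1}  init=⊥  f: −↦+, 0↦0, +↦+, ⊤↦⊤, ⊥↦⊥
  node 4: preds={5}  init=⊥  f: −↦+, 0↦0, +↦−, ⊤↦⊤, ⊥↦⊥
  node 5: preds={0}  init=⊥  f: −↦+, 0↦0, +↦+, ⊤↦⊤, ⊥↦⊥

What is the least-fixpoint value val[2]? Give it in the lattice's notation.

⊤

Iteration log — 16 steps:
  step 1. node 0  ⊔preds=⊥  new=0  stable
  step 2. node 1  ⊔preds=−  new=+  old=⊥  +wl: 0
  step 3. node 2  ⊔preds=⊥  new=−  stable
  step 4. node 3  ⊔preds=+  new=+  old=⊥  +wl: 1
  step 5. node 4  ⊔preds=⊥  new=⊥  stable
  step 6. node 5  ⊔preds=0  new=0  old=⊥  +wl: 2,4
  step 7. node 0  ⊔preds=+  new=⊤  old=0  +wl: 5
  step 8. node 1  ⊔preds=⊤  new=⊤  old=+  +wl: 0,3
  step 9. node 2  ⊔preds=0  new=⊤  old=−  +wl: 1
  step 10. node 4  ⊔preds=0  new=0  old=⊥  +wl: 
  step 11. node 5  ⊔preds=⊤  new=⊤  old=0  +wl: 2,4
  step 12. node 0  ⊔preds=⊤  new=⊤  stable
  step 13. node 3  ⊔preds=⊤  new=⊤  old=+  +wl: 
  step 14. node 1  ⊔preds=⊤  new=⊤  stable
  step 15. node 2  ⊔preds=⊤  new=⊤  stable
  step 16. node 4  ⊔preds=⊤  new=⊤  old=0  +wl: 

Least fixpoint reached:
  node 0: ⊤
  node 1: ⊤
  node 2: ⊤
  node 3: ⊤
  node 4: ⊤
  node 5: ⊤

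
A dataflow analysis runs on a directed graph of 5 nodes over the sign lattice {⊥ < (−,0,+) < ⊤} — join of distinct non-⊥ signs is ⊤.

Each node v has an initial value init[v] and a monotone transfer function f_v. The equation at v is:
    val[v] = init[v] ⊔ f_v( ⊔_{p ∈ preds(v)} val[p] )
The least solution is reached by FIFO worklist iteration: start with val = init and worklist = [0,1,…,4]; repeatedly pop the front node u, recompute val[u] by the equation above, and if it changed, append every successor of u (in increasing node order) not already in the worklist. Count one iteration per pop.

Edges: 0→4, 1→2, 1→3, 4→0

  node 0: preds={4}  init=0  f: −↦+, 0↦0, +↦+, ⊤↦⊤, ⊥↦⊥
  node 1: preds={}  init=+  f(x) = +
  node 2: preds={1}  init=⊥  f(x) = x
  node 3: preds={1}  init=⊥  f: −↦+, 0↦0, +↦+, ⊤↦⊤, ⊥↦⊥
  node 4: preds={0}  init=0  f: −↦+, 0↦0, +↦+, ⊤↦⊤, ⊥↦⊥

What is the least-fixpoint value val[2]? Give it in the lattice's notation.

+

Iteration log — 5 steps:
  step 1. node 0  ⊔preds=0  new=0  stable
  step 2. node 1  ⊔preds=⊥  new=+  stable
  step 3. node 2  ⊔preds=+  new=+  old=⊥  +wl: 
  step 4. node 3  ⊔preds=+  new=+  old=⊥  +wl: 
  step 5. node 4  ⊔preds=0  new=0  stable

Least fixpoint reached:
  node 0: 0
  node 1: +
  node 2: +
  node 3: +
  node 4: 0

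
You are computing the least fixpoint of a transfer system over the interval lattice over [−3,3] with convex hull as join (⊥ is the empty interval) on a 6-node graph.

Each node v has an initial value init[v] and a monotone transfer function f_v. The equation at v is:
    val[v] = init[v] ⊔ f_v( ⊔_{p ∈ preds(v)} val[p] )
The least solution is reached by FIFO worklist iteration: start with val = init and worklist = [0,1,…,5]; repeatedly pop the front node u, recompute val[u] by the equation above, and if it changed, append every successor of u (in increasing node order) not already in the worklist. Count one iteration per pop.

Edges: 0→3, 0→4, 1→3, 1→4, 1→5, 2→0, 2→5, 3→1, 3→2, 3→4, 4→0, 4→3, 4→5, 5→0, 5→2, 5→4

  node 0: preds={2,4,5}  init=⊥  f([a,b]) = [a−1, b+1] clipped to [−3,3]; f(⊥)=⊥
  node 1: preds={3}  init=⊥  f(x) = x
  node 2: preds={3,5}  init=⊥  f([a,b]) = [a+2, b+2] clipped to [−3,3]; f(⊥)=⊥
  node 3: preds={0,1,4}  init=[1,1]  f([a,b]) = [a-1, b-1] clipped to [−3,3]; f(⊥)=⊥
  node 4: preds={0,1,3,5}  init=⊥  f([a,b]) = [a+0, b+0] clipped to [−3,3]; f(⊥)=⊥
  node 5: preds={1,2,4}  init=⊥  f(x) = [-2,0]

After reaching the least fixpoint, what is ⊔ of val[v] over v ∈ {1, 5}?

Trace (19 dequeues):
  [1] u=0 | in ⊥ | out ⊥ | ==
  [2] u=1 | in [1,1] | out [1,1] | prev ⊥ | push {}
  [3] u=2 | in [1,1] | out [3,3] | prev ⊥ | push {0}
  [4] u=3 | in [1,1] | out [0,1] | prev [1,1] | push {1,2}
  [5] u=4 | in [0,1] | out [0,1] | prev ⊥ | push {3}
  [6] u=5 | in [0,3] | out [-2,0] | prev ⊥ | push {4}
  [7] u=0 | in [-2,3] | out [-3,3] | prev ⊥ | push {}
  [8] u=1 | in [0,1] | out [0,1] | prev [1,1] | push {5}
  [9] u=2 | in [-2,1] | out [0,3] | prev [3,3] | push {0}
  [10] u=3 | in [-3,3] | out [-3,2] | prev [0,1] | push {1,2}
  [11] u=4 | in [-3,3] | out [-3,3] | prev [0,1] | push {3}
  [12] u=5 | in [-3,3] | out [-2,0] | ==
  [13] u=0 | in [-3,3] | out [-3,3] | ==
  [14] u=1 | in [-3,2] | out [-3,2] | prev [0,1] | push {4,5}
  [15] u=2 | in [-3,2] | out [-1,3] | prev [0,3] | push {0}
  [16] u=3 | in [-3,3] | out [-3,2] | ==
  [17] u=4 | in [-3,3] | out [-3,3] | ==
  [18] u=5 | in [-3,3] | out [-2,0] | ==
  [19] u=0 | in [-3,3] | out [-3,3] | ==

Converged values:
  [0] [-3,3]
  [1] [-3,2]
  [2] [-1,3]
  [3] [-3,2]
  [4] [-3,3]
  [5] [-2,0]

[-3,2]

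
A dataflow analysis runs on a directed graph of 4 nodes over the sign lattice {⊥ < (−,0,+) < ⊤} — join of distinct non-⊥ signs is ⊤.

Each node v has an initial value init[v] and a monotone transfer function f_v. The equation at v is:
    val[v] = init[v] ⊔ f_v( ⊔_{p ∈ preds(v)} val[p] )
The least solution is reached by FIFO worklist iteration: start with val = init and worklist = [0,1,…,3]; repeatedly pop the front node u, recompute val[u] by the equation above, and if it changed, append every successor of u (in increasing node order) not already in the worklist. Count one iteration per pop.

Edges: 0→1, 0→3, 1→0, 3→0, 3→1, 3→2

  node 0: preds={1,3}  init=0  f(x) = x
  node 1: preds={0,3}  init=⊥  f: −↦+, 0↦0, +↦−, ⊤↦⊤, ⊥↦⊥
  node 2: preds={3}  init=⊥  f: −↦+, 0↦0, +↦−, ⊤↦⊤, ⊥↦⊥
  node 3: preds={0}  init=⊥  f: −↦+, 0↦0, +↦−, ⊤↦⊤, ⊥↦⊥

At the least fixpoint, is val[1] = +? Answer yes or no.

Worklist (7 pops):
  #1 pop 0: in=⊥ → 0 (no change)
  #2 pop 1: in=0 → 0 (was ⊥); enqueue [0]
  #3 pop 2: in=⊥ → ⊥ (no change)
  #4 pop 3: in=0 → 0 (was ⊥); enqueue [1,2]
  #5 pop 0: in=0 → 0 (no change)
  #6 pop 1: in=0 → 0 (no change)
  #7 pop 2: in=0 → 0 (was ⊥); enqueue []

Fixpoint:
  val[0] = 0
  val[1] = 0
  val[2] = 0
  val[3] = 0

no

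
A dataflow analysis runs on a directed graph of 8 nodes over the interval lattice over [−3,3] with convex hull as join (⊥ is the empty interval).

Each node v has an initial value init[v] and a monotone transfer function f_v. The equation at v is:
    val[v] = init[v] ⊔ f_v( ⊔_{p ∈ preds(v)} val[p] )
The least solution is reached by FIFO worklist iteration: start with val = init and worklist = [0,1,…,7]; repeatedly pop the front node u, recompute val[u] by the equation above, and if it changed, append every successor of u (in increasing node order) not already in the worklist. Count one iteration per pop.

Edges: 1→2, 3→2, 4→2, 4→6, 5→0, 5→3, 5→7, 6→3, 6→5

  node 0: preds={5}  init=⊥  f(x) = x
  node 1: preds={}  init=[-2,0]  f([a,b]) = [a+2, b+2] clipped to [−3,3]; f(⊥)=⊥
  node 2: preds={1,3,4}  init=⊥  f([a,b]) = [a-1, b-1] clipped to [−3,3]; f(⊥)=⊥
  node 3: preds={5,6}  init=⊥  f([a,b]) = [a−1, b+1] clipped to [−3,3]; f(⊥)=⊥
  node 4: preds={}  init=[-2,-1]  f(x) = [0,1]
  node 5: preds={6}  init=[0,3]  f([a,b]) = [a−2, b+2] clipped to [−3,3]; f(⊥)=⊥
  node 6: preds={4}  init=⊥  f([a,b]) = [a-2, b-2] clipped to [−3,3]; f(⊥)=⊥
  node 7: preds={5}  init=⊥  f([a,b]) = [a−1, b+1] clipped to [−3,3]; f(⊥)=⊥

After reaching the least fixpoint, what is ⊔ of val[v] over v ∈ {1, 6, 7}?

Trace (15 dequeues):
  [1] u=0 | in [0,3] | out [0,3] | prev ⊥ | push {}
  [2] u=1 | in ⊥ | out [-2,0] | ==
  [3] u=2 | in [-2,0] | out [-3,-1] | prev ⊥ | push {}
  [4] u=3 | in [0,3] | out [-1,3] | prev ⊥ | push {2}
  [5] u=4 | in ⊥ | out [-2,1] | prev [-2,-1] | push {}
  [6] u=5 | in ⊥ | out [0,3] | ==
  [7] u=6 | in [-2,1] | out [-3,-1] | prev ⊥ | push {3,5}
  [8] u=7 | in [0,3] | out [-1,3] | prev ⊥ | push {}
  [9] u=2 | in [-2,3] | out [-3,2] | prev [-3,-1] | push {}
  [10] u=3 | in [-3,3] | out [-3,3] | prev [-1,3] | push {2}
  [11] u=5 | in [-3,-1] | out [-3,3] | prev [0,3] | push {0,3,7}
  [12] u=2 | in [-3,3] | out [-3,2] | ==
  [13] u=0 | in [-3,3] | out [-3,3] | prev [0,3] | push {}
  [14] u=3 | in [-3,3] | out [-3,3] | ==
  [15] u=7 | in [-3,3] | out [-3,3] | prev [-1,3] | push {}

Converged values:
  [0] [-3,3]
  [1] [-2,0]
  [2] [-3,2]
  [3] [-3,3]
  [4] [-2,1]
  [5] [-3,3]
  [6] [-3,-1]
  [7] [-3,3]

[-3,3]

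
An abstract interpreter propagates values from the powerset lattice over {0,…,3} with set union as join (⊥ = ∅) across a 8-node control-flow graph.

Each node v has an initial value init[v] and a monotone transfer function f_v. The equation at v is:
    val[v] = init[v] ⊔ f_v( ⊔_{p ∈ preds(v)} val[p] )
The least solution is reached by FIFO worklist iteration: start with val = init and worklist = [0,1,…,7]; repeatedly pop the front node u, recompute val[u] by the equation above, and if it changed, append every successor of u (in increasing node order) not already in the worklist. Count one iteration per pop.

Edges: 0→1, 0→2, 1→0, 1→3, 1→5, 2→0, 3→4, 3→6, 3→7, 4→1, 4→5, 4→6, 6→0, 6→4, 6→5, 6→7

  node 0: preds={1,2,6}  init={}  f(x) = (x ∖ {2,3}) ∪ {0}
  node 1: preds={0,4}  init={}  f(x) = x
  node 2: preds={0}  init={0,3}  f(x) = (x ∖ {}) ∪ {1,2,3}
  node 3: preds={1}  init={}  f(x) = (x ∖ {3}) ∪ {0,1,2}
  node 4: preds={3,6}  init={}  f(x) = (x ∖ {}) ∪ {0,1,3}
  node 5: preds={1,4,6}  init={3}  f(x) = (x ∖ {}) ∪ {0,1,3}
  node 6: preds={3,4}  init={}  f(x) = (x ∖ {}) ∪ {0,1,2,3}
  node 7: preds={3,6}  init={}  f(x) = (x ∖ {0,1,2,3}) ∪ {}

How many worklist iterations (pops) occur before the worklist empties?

Iteration log — 15 steps:
  step 1. node 0  ⊔preds={0,3}  new={0}  old={}  +wl: 
  step 2. node 1  ⊔preds={0}  new={0}  old={}  +wl: 0
  step 3. node 2  ⊔preds={0}  new={0,1,2,3}  old={0,3}  +wl: 
  step 4. node 3  ⊔preds={0}  new={0,1,2}  old={}  +wl: 
  step 5. node 4  ⊔preds={0,1,2}  new={0,1,2,3}  old={}  +wl: 1
  step 6. node 5  ⊔preds={0,1,2,3}  new={0,1,2,3}  old={3}  +wl: 
  step 7. node 6  ⊔preds={0,1,2,3}  new={0,1,2,3}  old={}  +wl: 4,5
  step 8. node 7  ⊔preds={0,1,2,3}  new={}  stable
  step 9. node 0  ⊔preds={0,1,2,3}  new={0,1}  old={0}  +wl: 2
  step 10. node 1  ⊔preds={0,1,2,3}  new={0,1,2,3}  old={0}  +wl: 0,3
  step 11. node 4  ⊔preds={0,1,2,3}  new={0,1,2,3}  stable
  step 12. node 5  ⊔preds={0,1,2,3}  new={0,1,2,3}  stable
  step 13. node 2  ⊔preds={0,1}  new={0,1,2,3}  stable
  step 14. node 0  ⊔preds={0,1,2,3}  new={0,1}  stable
  step 15. node 3  ⊔preds={0,1,2,3}  new={0,1,2}  stable

Least fixpoint reached:
  node 0: {0,1}
  node 1: {0,1,2,3}
  node 2: {0,1,2,3}
  node 3: {0,1,2}
  node 4: {0,1,2,3}
  node 5: {0,1,2,3}
  node 6: {0,1,2,3}
  node 7: {}

15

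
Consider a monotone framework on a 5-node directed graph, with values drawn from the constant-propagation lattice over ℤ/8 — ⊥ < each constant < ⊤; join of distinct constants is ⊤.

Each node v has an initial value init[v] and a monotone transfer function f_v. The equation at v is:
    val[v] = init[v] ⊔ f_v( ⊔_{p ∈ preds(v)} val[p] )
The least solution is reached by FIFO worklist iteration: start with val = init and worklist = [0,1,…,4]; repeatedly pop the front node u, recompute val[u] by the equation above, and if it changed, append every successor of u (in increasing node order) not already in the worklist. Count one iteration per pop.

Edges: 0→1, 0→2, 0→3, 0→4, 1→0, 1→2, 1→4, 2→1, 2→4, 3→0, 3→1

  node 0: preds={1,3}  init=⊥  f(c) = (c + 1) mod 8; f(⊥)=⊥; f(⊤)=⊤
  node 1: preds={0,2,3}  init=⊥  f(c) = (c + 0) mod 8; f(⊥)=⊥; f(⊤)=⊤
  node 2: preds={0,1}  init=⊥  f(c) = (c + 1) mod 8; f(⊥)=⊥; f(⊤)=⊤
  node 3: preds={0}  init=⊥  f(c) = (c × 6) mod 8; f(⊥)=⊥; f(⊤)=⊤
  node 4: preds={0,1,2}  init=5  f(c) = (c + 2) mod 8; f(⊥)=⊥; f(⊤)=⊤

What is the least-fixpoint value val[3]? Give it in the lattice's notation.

Iteration log — 5 steps:
  step 1. node 0  ⊔preds=⊥  new=⊥  stable
  step 2. node 1  ⊔preds=⊥  new=⊥  stable
  step 3. node 2  ⊔preds=⊥  new=⊥  stable
  step 4. node 3  ⊔preds=⊥  new=⊥  stable
  step 5. node 4  ⊔preds=⊥  new=5  stable

Least fixpoint reached:
  node 0: ⊥
  node 1: ⊥
  node 2: ⊥
  node 3: ⊥
  node 4: 5

⊥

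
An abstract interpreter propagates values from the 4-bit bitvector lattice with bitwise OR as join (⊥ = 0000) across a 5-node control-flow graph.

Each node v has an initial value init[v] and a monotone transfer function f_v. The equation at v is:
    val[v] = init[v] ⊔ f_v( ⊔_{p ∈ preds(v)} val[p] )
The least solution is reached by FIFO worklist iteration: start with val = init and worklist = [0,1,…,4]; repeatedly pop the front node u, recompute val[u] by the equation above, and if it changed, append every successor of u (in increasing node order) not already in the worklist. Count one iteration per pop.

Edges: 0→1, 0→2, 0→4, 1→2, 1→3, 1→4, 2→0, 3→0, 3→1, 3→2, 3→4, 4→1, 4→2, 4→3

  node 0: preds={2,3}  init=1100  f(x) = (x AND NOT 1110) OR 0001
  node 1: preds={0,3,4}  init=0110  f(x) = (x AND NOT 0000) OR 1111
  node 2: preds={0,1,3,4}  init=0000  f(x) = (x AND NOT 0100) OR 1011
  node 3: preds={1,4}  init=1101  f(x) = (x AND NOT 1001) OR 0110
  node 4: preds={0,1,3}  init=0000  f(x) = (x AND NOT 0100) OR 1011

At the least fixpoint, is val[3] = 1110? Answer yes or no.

no

Trace (9 dequeues):
  [1] u=0 | in 1101 | out 1101 | prev 1100 | push {}
  [2] u=1 | in 1101 | out 1111 | prev 0110 | push {}
  [3] u=2 | in 1111 | out 1011 | prev 0000 | push {0}
  [4] u=3 | in 1111 | out 1111 | prev 1101 | push {1,2}
  [5] u=4 | in 1111 | out 1011 | prev 0000 | push {3}
  [6] u=0 | in 1111 | out 1101 | ==
  [7] u=1 | in 1111 | out 1111 | ==
  [8] u=2 | in 1111 | out 1011 | ==
  [9] u=3 | in 1111 | out 1111 | ==

Converged values:
  [0] 1101
  [1] 1111
  [2] 1011
  [3] 1111
  [4] 1011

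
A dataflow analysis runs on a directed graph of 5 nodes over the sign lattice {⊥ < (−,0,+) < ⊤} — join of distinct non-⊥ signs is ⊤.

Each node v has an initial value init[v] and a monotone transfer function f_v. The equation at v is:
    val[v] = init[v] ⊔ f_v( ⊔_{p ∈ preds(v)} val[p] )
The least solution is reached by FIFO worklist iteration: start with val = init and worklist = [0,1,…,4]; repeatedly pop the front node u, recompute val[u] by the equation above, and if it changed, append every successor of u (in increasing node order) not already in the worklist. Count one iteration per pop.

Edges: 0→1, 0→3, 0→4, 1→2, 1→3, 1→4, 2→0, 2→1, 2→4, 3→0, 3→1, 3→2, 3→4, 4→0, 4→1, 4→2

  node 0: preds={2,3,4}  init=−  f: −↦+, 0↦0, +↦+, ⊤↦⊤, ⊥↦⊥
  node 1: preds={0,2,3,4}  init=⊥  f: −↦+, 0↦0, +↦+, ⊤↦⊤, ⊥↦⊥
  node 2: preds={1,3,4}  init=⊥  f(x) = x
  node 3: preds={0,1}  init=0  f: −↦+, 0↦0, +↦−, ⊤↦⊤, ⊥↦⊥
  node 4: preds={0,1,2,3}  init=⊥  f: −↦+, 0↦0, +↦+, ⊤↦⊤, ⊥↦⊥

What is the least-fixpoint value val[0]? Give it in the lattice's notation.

⊤

Iteration log — 8 steps:
  step 1. node 0  ⊔preds=0  new=⊤  old=−  +wl: 
  step 2. node 1  ⊔preds=⊤  new=⊤  old=⊥  +wl: 
  step 3. node 2  ⊔preds=⊤  new=⊤  old=⊥  +wl: 0,1
  step 4. node 3  ⊔preds=⊤  new=⊤  old=0  +wl: 2
  step 5. node 4  ⊔preds=⊤  new=⊤  old=⊥  +wl: 
  step 6. node 0  ⊔preds=⊤  new=⊤  stable
  step 7. node 1  ⊔preds=⊤  new=⊤  stable
  step 8. node 2  ⊔preds=⊤  new=⊤  stable

Least fixpoint reached:
  node 0: ⊤
  node 1: ⊤
  node 2: ⊤
  node 3: ⊤
  node 4: ⊤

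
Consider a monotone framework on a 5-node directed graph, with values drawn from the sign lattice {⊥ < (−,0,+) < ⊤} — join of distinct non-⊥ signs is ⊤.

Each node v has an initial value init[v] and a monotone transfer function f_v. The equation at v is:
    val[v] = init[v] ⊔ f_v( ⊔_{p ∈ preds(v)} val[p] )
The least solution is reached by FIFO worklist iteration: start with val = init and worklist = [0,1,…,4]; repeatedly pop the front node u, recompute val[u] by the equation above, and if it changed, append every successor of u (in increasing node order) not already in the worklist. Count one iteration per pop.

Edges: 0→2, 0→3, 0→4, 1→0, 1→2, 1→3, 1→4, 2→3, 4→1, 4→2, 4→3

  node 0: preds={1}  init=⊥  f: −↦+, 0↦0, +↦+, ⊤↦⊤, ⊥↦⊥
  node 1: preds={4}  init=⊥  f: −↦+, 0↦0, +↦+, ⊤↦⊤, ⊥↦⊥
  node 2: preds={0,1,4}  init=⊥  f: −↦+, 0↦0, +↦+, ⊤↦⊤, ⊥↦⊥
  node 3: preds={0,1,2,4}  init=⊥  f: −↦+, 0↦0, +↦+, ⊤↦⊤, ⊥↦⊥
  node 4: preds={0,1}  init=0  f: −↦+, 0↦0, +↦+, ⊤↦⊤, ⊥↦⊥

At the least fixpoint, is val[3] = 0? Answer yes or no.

Trace (9 dequeues):
  [1] u=0 | in ⊥ | out ⊥ | ==
  [2] u=1 | in 0 | out 0 | prev ⊥ | push {0}
  [3] u=2 | in 0 | out 0 | prev ⊥ | push {}
  [4] u=3 | in 0 | out 0 | prev ⊥ | push {}
  [5] u=4 | in 0 | out 0 | ==
  [6] u=0 | in 0 | out 0 | prev ⊥ | push {2,3,4}
  [7] u=2 | in 0 | out 0 | ==
  [8] u=3 | in 0 | out 0 | ==
  [9] u=4 | in 0 | out 0 | ==

Converged values:
  [0] 0
  [1] 0
  [2] 0
  [3] 0
  [4] 0

yes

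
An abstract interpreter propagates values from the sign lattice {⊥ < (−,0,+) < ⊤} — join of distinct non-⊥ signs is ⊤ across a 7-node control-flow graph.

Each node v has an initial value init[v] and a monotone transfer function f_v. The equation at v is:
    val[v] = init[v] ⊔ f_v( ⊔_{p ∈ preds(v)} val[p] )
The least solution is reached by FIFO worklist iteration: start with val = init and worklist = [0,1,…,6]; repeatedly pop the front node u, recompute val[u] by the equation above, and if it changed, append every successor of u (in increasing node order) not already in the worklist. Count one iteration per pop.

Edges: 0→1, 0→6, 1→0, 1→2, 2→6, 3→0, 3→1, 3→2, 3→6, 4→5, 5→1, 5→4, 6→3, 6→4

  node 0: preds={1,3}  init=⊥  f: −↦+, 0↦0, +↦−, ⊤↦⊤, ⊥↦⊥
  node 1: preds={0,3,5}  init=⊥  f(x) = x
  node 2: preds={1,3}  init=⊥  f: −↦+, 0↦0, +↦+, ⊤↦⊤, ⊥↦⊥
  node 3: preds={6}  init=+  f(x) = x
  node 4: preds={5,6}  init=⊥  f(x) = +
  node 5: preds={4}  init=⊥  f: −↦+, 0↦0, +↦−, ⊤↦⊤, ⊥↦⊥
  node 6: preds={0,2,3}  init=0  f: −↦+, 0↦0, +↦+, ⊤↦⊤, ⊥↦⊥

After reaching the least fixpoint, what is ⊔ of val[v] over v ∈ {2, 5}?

Iteration log — 13 steps:
  step 1. node 0  ⊔preds=+  new=−  old=⊥  +wl: 
  step 2. node 1  ⊔preds=⊤  new=⊤  old=⊥  +wl: 0
  step 3. node 2  ⊔preds=⊤  new=⊤  old=⊥  +wl: 
  step 4. node 3  ⊔preds=0  new=⊤  old=+  +wl: 1,2
  step 5. node 4  ⊔preds=0  new=+  old=⊥  +wl: 
  step 6. node 5  ⊔preds=+  new=−  old=⊥  +wl: 4
  step 7. node 6  ⊔preds=⊤  new=⊤  old=0  +wl: 3
  step 8. node 0  ⊔preds=⊤  new=⊤  old=−  +wl: 6
  step 9. node 1  ⊔preds=⊤  new=⊤  stable
  step 10. node 2  ⊔preds=⊤  new=⊤  stable
  step 11. node 4  ⊔preds=⊤  new=+  stable
  step 12. node 3  ⊔preds=⊤  new=⊤  stable
  step 13. node 6  ⊔preds=⊤  new=⊤  stable

Least fixpoint reached:
  node 0: ⊤
  node 1: ⊤
  node 2: ⊤
  node 3: ⊤
  node 4: +
  node 5: −
  node 6: ⊤

⊤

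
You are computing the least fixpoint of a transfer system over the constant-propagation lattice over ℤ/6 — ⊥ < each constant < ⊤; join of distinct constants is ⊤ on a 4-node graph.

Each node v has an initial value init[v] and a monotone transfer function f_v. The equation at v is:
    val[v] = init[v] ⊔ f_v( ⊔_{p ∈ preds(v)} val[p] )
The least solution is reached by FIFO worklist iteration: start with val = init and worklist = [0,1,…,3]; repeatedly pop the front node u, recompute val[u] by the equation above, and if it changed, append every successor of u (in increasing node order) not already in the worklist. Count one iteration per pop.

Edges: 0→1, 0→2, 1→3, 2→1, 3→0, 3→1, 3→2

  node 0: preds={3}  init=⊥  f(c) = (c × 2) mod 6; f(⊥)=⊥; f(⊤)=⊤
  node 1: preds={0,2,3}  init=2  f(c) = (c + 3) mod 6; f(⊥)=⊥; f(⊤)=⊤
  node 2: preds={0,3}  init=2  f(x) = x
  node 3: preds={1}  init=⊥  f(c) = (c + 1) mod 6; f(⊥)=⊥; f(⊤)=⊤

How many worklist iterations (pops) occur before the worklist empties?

Trace (8 dequeues):
  [1] u=0 | in ⊥ | out ⊥ | ==
  [2] u=1 | in 2 | out ⊤ | prev 2 | push {}
  [3] u=2 | in ⊥ | out 2 | ==
  [4] u=3 | in ⊤ | out ⊤ | prev ⊥ | push {0,1,2}
  [5] u=0 | in ⊤ | out ⊤ | prev ⊥ | push {}
  [6] u=1 | in ⊤ | out ⊤ | ==
  [7] u=2 | in ⊤ | out ⊤ | prev 2 | push {1}
  [8] u=1 | in ⊤ | out ⊤ | ==

Converged values:
  [0] ⊤
  [1] ⊤
  [2] ⊤
  [3] ⊤

8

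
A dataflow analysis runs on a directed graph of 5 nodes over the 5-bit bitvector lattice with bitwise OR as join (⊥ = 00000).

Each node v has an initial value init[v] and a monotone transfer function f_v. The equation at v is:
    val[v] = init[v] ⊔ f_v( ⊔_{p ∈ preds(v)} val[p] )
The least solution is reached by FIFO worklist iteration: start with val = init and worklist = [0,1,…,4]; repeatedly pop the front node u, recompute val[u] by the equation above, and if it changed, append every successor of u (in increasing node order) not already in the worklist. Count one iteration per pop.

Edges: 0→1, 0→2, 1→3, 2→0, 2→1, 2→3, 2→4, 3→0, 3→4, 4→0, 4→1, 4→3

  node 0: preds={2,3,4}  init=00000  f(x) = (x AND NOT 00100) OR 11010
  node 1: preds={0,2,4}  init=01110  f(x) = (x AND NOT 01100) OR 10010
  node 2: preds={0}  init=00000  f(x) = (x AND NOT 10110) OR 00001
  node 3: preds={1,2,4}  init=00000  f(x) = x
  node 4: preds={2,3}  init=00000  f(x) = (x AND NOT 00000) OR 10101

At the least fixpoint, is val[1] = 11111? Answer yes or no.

Iteration log — 9 steps:
  step 1. node 0  ⊔preds=00000  new=11010  old=00000  +wl: 
  step 2. node 1  ⊔preds=11010  new=11110  old=01110  +wl: 
  step 3. node 2  ⊔preds=11010  new=01001  old=00000  +wl: 0,1
  step 4. node 3  ⊔preds=11111  new=11111  old=00000  +wl: 
  step 5. node 4  ⊔preds=11111  new=11111  old=00000  +wl: 3
  step 6. node 0  ⊔preds=11111  new=11011  old=11010  +wl: 2
  step 7. node 1  ⊔preds=11111  new=11111  old=11110  +wl: 
  step 8. node 3  ⊔preds=11111  new=11111  stable
  step 9. node 2  ⊔preds=11011  new=01001  stable

Least fixpoint reached:
  node 0: 11011
  node 1: 11111
  node 2: 01001
  node 3: 11111
  node 4: 11111

yes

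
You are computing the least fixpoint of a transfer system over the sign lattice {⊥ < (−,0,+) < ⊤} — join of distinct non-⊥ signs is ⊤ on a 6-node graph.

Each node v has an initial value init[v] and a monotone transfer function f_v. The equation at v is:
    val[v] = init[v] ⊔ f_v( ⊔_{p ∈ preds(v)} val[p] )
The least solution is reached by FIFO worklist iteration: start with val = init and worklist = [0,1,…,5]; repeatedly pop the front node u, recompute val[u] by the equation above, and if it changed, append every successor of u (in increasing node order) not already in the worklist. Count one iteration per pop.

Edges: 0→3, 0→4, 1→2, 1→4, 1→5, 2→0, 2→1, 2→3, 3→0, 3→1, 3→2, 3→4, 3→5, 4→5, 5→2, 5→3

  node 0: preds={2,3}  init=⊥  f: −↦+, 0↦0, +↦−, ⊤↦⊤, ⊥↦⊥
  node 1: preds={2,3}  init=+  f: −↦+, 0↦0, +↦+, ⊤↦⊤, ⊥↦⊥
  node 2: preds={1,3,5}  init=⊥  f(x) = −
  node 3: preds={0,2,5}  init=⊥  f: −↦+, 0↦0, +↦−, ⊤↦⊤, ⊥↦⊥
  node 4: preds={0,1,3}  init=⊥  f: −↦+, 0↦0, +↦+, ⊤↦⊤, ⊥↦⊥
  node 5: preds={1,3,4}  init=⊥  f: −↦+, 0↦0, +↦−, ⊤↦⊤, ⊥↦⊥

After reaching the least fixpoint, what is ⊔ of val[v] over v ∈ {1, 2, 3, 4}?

⊤

Iteration log — 16 steps:
  step 1. node 0  ⊔preds=⊥  new=⊥  stable
  step 2. node 1  ⊔preds=⊥  new=+  stable
  step 3. node 2  ⊔preds=+  new=−  old=⊥  +wl: 0,1
  step 4. node 3  ⊔preds=−  new=+  old=⊥  +wl: 2
  step 5. node 4  ⊔preds=+  new=+  old=⊥  +wl: 
  step 6. node 5  ⊔preds=+  new=−  old=⊥  +wl: 3
  step 7. node 0  ⊔preds=⊤  new=⊤  old=⊥  +wl: 4
  step 8. node 1  ⊔preds=⊤  new=⊤  old=+  +wl: 5
  step 9. node 2  ⊔preds=⊤  new=−  stable
  step 10. node 3  ⊔preds=⊤  new=⊤  old=+  +wl: 0,1,2
  step 11. node 4  ⊔preds=⊤  new=⊤  old=+  +wl: 
  step 12. node 5  ⊔preds=⊤  new=⊤  old=−  +wl: 3
  step 13. node 0  ⊔preds=⊤  new=⊤  stable
  step 14. node 1  ⊔preds=⊤  new=⊤  stable
  step 15. node 2  ⊔preds=⊤  new=−  stable
  step 16. node 3  ⊔preds=⊤  new=⊤  stable

Least fixpoint reached:
  node 0: ⊤
  node 1: ⊤
  node 2: −
  node 3: ⊤
  node 4: ⊤
  node 5: ⊤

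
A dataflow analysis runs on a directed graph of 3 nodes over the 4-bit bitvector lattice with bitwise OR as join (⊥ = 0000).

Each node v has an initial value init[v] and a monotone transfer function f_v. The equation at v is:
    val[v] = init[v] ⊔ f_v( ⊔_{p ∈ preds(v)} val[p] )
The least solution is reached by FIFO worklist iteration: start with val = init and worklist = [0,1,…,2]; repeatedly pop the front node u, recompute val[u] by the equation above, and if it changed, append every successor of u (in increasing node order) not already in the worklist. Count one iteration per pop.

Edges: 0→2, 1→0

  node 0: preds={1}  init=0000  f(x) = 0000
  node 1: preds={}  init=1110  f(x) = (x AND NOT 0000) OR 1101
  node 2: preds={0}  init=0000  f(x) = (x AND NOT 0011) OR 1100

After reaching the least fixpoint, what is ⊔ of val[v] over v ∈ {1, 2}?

1111

Iteration log — 4 steps:
  step 1. node 0  ⊔preds=1110  new=0000  stable
  step 2. node 1  ⊔preds=0000  new=1111  old=1110  +wl: 0
  step 3. node 2  ⊔preds=0000  new=1100  old=0000  +wl: 
  step 4. node 0  ⊔preds=1111  new=0000  stable

Least fixpoint reached:
  node 0: 0000
  node 1: 1111
  node 2: 1100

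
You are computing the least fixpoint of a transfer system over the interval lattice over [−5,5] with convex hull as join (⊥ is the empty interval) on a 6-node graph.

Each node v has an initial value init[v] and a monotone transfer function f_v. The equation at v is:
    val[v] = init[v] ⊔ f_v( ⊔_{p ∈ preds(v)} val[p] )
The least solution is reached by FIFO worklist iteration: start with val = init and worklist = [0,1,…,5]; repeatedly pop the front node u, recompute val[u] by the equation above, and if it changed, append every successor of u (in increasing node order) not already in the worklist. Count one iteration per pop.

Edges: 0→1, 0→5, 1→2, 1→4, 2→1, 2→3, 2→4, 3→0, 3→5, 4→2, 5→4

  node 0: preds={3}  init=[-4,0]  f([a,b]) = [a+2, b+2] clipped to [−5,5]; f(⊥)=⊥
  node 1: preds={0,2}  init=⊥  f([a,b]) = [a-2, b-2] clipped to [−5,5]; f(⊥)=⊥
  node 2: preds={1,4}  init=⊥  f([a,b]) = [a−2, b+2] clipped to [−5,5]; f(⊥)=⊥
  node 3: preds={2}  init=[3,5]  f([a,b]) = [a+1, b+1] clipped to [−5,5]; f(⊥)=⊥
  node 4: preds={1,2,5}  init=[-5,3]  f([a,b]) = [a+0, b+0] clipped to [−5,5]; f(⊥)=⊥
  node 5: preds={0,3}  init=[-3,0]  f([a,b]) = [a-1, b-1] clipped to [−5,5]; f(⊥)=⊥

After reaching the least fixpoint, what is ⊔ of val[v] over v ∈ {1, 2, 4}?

Worklist (10 pops):
  #1 pop 0: in=[3,5] → [-4,5] (was [-4,0]); enqueue []
  #2 pop 1: in=[-4,5] → [-5,3] (was ⊥); enqueue []
  #3 pop 2: in=[-5,3] → [-5,5] (was ⊥); enqueue [1]
  #4 pop 3: in=[-5,5] → [-4,5] (was [3,5]); enqueue [0]
  #5 pop 4: in=[-5,5] → [-5,5] (was [-5,3]); enqueue [2]
  #6 pop 5: in=[-4,5] → [-5,4] (was [-3,0]); enqueue [4]
  #7 pop 1: in=[-5,5] → [-5,3] (no change)
  #8 pop 0: in=[-4,5] → [-4,5] (no change)
  #9 pop 2: in=[-5,5] → [-5,5] (no change)
  #10 pop 4: in=[-5,5] → [-5,5] (no change)

Fixpoint:
  val[0] = [-4,5]
  val[1] = [-5,3]
  val[2] = [-5,5]
  val[3] = [-4,5]
  val[4] = [-5,5]
  val[5] = [-5,4]

[-5,5]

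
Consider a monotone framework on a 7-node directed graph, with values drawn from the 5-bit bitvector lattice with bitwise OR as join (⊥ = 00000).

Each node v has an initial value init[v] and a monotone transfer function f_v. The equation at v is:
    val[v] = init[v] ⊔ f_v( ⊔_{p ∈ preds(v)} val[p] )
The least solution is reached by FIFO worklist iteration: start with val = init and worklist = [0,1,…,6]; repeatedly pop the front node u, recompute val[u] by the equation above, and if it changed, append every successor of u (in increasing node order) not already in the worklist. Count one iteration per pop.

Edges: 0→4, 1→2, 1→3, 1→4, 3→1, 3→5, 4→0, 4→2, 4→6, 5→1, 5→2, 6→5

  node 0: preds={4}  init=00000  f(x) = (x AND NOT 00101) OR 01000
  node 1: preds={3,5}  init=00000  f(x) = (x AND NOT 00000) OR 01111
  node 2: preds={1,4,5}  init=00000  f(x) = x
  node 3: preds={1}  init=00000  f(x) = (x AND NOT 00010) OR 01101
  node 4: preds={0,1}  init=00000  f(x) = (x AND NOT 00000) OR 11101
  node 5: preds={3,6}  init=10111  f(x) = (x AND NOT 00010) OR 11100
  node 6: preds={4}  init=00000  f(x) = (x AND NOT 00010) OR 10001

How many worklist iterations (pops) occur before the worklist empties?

12

Iteration log — 12 steps:
  step 1. node 0  ⊔preds=00000  new=01000  old=00000  +wl: 
  step 2. node 1  ⊔preds=10111  new=11111  old=00000  +wl: 
  step 3. node 2  ⊔preds=11111  new=11111  old=00000  +wl: 
  step 4. node 3  ⊔preds=11111  new=11101  old=00000  +wl: 1
  step 5. node 4  ⊔preds=11111  new=11111  old=00000  +wl: 0,2
  step 6. node 5  ⊔preds=11101  new=11111  old=10111  +wl: 
  step 7. node 6  ⊔preds=11111  new=11101  old=00000  +wl: 5
  step 8. node 1  ⊔preds=11111  new=11111  stable
  step 9. node 0  ⊔preds=11111  new=11010  old=01000  +wl: 4
  step 10. node 2  ⊔preds=11111  new=11111  stable
  step 11. node 5  ⊔preds=11101  new=11111  stable
  step 12. node 4  ⊔preds=11111  new=11111  stable

Least fixpoint reached:
  node 0: 11010
  node 1: 11111
  node 2: 11111
  node 3: 11101
  node 4: 11111
  node 5: 11111
  node 6: 11101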